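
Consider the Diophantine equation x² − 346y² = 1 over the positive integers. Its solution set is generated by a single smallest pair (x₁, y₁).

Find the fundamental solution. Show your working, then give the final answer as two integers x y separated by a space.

[18; 1,1,1,1,36] for √346; ℓ=5 ⇒ convergent index 9
step 0: (18, 1)  from 18·(1,0) + (0,1)
step 1: (19, 1)  from 1·(18,1) + (1,0)
…
step 5: (3404, 183)  from 36·(93,5) + (56,3)
…
step 8: (10398, 559)  from 1·(6901,371) + (3497,188)
step 9: (17299, 930)  from 1·(10398,559) + (6901,371)
(x₁, y₁) = (17299, 930);  17299² − 346·930² = 1 ✓

17299 930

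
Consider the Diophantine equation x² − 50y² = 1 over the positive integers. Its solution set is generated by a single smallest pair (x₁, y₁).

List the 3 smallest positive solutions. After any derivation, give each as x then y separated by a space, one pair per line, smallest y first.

99 14
19601 2772
3880899 548842

d=50: √d = [7; 14] (ℓ=1, odd), read p_1/q_1
step 0: (7, 1)  from 7·(1,0) + (0,1)
step 1: (99, 14)  from 14·(7,1) + (1,0)
fundamental: x₁=99, y₁=14  (since 9801 − 50·196 = 1)
n=2: (99,14)∘(99,14) = (99·99+50·14·14, 99·14+14·99) = (19601,2772)
n=3: (19601,2772)∘(99,14) = (99·19601+50·14·2772, 99·2772+14·19601) = (3880899,548842)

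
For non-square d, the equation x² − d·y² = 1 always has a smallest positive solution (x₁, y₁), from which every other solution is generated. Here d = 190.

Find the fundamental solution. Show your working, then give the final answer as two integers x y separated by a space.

√190 = [13; 1,3,1,1,1,…,3,1,26, …], period ℓ=14 (even) → k=13
a_0=13:  p_0=13·1+0=13,  q_0=13·0+1=1
a_1=1:  p_1=1·13+1=14,  q_1=1·1+0=1
a_2=3:  p_2=3·14+13=55,  q_2=3·1+1=4
…
a_4=1:  p_4=1·69+55=124,  q_4=1·5+4=9
…
a_6=2:  p_6=2·193+124=510,  q_6=2·14+9=37
a_7=2:  p_7=2·510+193=1213,  q_7=2·37+14=88
…
a_9=1:  p_9=1·2936+1213=4149,  q_9=1·213+88=301
…
a_11=1:  p_11=1·7085+4149=11234,  q_11=1·514+301=815
a_12=3:  p_12=3·11234+7085=40787,  q_12=3·815+514=2959
a_13=1:  p_13=1·40787+11234=52021,  q_13=1·2959+815=3774
(x₁, y₁) = (52021, 3774);  52021² − 190·3774² = 1 ✓

52021 3774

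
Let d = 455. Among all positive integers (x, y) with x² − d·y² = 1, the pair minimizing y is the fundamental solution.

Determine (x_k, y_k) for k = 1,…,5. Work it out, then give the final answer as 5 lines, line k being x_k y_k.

√455 → a₀=21, period (3,42); ℓ=2 even so k=1
a_0=21:  p_0=21·1+0=21,  q_0=21·0+1=1
a_1=3:  p_1=3·21+1=64,  q_1=3·1+0=3
→ (64, 3).  Check: 64²=4096, 455·3²=4095, difference 1.
n=2: (64,3)∘(64,3) = (64·64+455·3·3, 64·3+3·64) = (8191,384)
n=3: (8191,384)∘(64,3) = (64·8191+455·3·384, 64·384+3·8191) = (1048384,49149)
n=4: (1048384,49149)∘(64,3) = (64·1048384+455·3·49149, 64·49149+3·1048384) = (134184961,6290688)
n=5: (134184961,6290688)∘(64,3) = (64·134184961+455·3·6290688, 64·6290688+3·134184961) = (17174626624,805158915)

64 3
8191 384
1048384 49149
134184961 6290688
17174626624 805158915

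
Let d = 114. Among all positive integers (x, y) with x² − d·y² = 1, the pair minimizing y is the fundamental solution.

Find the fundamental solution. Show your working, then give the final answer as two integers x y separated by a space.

1025 96

√114 = [10; 1,2,10,2,1,20, …], period ℓ=6 (even) → k=5
a_0=10:  p_0=10·1+0=10,  q_0=10·0+1=1
a_1=1:  p_1=1·10+1=11,  q_1=1·1+0=1
a_2=2:  p_2=2·11+10=32,  q_2=2·1+1=3
a_3=10:  p_3=10·32+11=331,  q_3=10·3+1=31
a_4=2:  p_4=2·331+32=694,  q_4=2·31+3=65
a_5=1:  p_5=1·694+331=1025,  q_5=1·65+31=96
→ (1025, 96).  Check: 1025²=1050625, 114·96²=1050624, difference 1.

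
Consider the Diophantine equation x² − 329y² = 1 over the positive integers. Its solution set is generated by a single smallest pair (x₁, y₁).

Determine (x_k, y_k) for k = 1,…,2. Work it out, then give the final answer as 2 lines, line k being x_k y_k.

d=329: √d = [18; 7,4,2,1,1,4,1,1,2,4,7,36] (ℓ=12, even), read p_11/q_11
step 0: (18, 1)  from 18·(1,0) + (0,1)
…
step 2: (526, 29)  from 4·(127,7) + (18,1)
step 3: (1179, 65)  from 2·(526,29) + (127,7)
step 4: (1705, 94)  from 1·(1179,65) + (526,29)
step 5: (2884, 159)  from 1·(1705,94) + (1179,65)
step 6: (13241, 730)  from 4·(2884,159) + (1705,94)
step 7: (16125, 889)  from 1·(13241,730) + (2884,159)
…
step 9: (74857, 4127)  from 2·(29366,1619) + (16125,889)
step 10: (328794, 18127)  from 4·(74857,4127) + (29366,1619)
step 11: (2376415, 131016)  from 7·(328794,18127) + (74857,4127)
→ (2376415, 131016).  Check: 2376415²=5647348252225, 329·131016²=5647348252224, difference 1.
(2376415+131016√329)^2 = 11294696504449 + 622696775280√329

2376415 131016
11294696504449 622696775280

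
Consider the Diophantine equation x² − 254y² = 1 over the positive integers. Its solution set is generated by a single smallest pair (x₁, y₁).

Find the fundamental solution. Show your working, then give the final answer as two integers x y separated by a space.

255 16

d=254: √d = [15; 1,14,1,30] (ℓ=4, even), read p_3/q_3
i=0: a=15 ⇒ p=15, q=1
…
i=2: a=14 ⇒ p=239, q=15
i=3: a=1 ⇒ p=255, q=16
(x₁, y₁) = (255, 16);  255² − 254·16² = 1 ✓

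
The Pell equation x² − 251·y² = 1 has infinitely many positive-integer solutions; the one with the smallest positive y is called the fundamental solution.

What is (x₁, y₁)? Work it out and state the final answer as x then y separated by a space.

3674890 231957

[15; 1,5,2,1,2,…,5,1,30] for √251; ℓ=14 ⇒ convergent index 13
a_0=15:  p_0=15·1+0=15,  q_0=15·0+1=1
a_1=1:  p_1=1·15+1=16,  q_1=1·1+0=1
a_2=5:  p_2=5·16+15=95,  q_2=5·1+1=6
…
a_6=2:  p_6=2·808+301=1917,  q_6=2·51+19=121
…
a_8=2:  p_8=2·29563+1917=61043,  q_8=2·1866+121=3853
a_9=2:  p_9=2·61043+29563=151649,  q_9=2·3853+1866=9572
a_10=1:  p_10=1·151649+61043=212692,  q_10=1·9572+3853=13425
a_11=2:  p_11=2·212692+151649=577033,  q_11=2·13425+9572=36422
a_12=5:  p_12=5·577033+212692=3097857,  q_12=5·36422+13425=195535
a_13=1:  p_13=1·3097857+577033=3674890,  q_13=1·195535+36422=231957
→ (3674890, 231957).  Check: 3674890²=13504816512100, 251·231957²=13504816512099, difference 1.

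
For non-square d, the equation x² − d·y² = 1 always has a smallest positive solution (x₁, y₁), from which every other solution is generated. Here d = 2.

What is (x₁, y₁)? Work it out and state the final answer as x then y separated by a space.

3 2

[1; 2] for √2; ℓ=1 ⇒ convergent index 1
a_0=1:  p_0=1·1+0=1,  q_0=1·0+1=1
a_1=2:  p_1=2·1+1=3,  q_1=2·1+0=2
(x₁, y₁) = (3, 2);  3² − 2·2² = 1 ✓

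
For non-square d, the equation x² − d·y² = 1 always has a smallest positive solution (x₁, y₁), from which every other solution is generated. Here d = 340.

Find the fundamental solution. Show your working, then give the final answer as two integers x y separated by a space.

285769 15498

[18; 2,3,1,1,1,…,3,2,36] for √340; ℓ=14 ⇒ convergent index 13
i=0: a=18 ⇒ p=18, q=1
…
i=2: a=3 ⇒ p=129, q=7
…
i=8: a=1 ⇒ p=7265, q=394
…
i=10: a=1 ⇒ p=21039, q=1141
…
i=12: a=3 ⇒ p=125478, q=6805
i=13: a=2 ⇒ p=285769, q=15498
→ (285769, 15498).  Check: 285769²=81663921361, 340·15498²=81663921360, difference 1.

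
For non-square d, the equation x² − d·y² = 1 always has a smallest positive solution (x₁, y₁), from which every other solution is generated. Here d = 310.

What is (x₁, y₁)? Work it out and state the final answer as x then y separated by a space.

848719 48204

[17; 1,1,1,1,5,…,1,1,34] for √310; ℓ=16 ⇒ convergent index 15
k=0  a_k=17  p_k/q_k = 17/1
k=1  a_k=1  p_k/q_k = 18/1
k=2  a_k=1  p_k/q_k = 35/2
k=3  a_k=1  p_k/q_k = 53/3
k=4  a_k=1  p_k/q_k = 88/5
k=5  a_k=5  p_k/q_k = 493/28
k=6  a_k=3  p_k/q_k = 1567/89
…
k=8  a_k=2  p_k/q_k = 5687/323
…
k=10  a_k=3  p_k/q_k = 28928/1643
…
k=12  a_k=1  p_k/q_k = 181315/10298
k=13  a_k=1  p_k/q_k = 333702/18953
k=14  a_k=1  p_k/q_k = 515017/29251
k=15  a_k=1  p_k/q_k = 848719/48204
(x₁, y₁) = (848719, 48204);  848719² − 310·48204² = 1 ✓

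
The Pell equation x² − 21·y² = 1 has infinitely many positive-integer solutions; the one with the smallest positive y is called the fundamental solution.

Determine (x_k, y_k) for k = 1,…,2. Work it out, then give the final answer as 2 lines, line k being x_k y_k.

[4; 1,1,2,1,1,8] for √21; ℓ=6 ⇒ convergent index 5
a_0=4:  p_0=4·1+0=4,  q_0=4·0+1=1
…
a_2=1:  p_2=1·5+4=9,  q_2=1·1+1=2
…
a_4=1:  p_4=1·23+9=32,  q_4=1·5+2=7
a_5=1:  p_5=1·32+23=55,  q_5=1·7+5=12
(x₁, y₁) = (55, 12);  55² − 21·12² = 1 ✓
k=2:  x_2 = 55·55+21·12·12 = 6049,  y_2 = 55·12+12·55 = 1320

55 12
6049 1320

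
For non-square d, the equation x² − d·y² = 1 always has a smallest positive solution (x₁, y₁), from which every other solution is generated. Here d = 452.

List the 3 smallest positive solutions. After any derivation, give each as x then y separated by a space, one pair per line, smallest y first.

[21; 3,1,5,3,10,3,5,1,3,42] for √452; ℓ=10 ⇒ convergent index 9
i=0: a=21 ⇒ p=21, q=1
…
i=3: a=5 ⇒ p=489, q=23
…
i=8: a=1 ⇒ p=313483, q=14745
i=9: a=3 ⇒ p=1204353, q=56648
fundamental: x₁=1204353, y₁=56648  (since 1450466148609 − 452·3208995904 = 1)
(x_2, y_2) = (1204353·1204353 + 452·56648·56648, 1204353·56648 + 56648·1204353) = (2900932297217, 136448377488)
(x_3, y_3) = (1204353·2900932297217 + 452·56648·136448377488, 1204353·136448377488 + 56648·2900932297217) = (6987493029899166849, 328664025545553880)

1204353 56648
2900932297217 136448377488
6987493029899166849 328664025545553880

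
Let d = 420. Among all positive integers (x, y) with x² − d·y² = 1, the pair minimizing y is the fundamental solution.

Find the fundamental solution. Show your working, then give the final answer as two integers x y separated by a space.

41 2

√420 = [20; 2,40, …], period ℓ=2 (even) → k=1
i=0: a=20 ⇒ p=20, q=1
i=1: a=2 ⇒ p=41, q=2
→ (41, 2).  Check: 41²=1681, 420·2²=1680, difference 1.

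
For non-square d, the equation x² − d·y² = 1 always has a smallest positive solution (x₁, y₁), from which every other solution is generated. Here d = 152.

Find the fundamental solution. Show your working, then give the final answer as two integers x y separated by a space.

√152 = [12; 3,24, …], period ℓ=2 (even) → k=1
k=0  a_k=12  p_k/q_k = 12/1
k=1  a_k=3  p_k/q_k = 37/3
→ (37, 3).  Check: 37²=1369, 152·3²=1368, difference 1.

37 3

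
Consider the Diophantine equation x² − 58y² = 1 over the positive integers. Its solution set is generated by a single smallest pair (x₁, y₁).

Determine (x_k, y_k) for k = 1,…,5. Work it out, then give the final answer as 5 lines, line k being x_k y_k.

√58 = [7; 1,1,1,1,1,1,14, …], period ℓ=7 (odd) → k=13
a_0=7:  p_0=7·1+0=7,  q_0=7·0+1=1
…
a_3=1:  p_3=1·15+8=23,  q_3=1·2+1=3
…
a_5=1:  p_5=1·38+23=61,  q_5=1·5+3=8
a_6=1:  p_6=1·61+38=99,  q_6=1·8+5=13
…
a_8=1:  p_8=1·1447+99=1546,  q_8=1·190+13=203
a_9=1:  p_9=1·1546+1447=2993,  q_9=1·203+190=393
…
a_12=1:  p_12=1·7532+4539=12071,  q_12=1·989+596=1585
a_13=1:  p_13=1·12071+7532=19603,  q_13=1·1585+989=2574
fundamental: x₁=19603, y₁=2574  (since 384277609 − 58·6625476 = 1)
(19603+2574√58)^2 = 768555217 + 100916244√58
(19603+2574√58)^3 = 30131975818099 + 3956522259690√58
(19603+2574√58)^4 = 1181354243155834177 + 155119411612489896√58
(19603+2574√58)^5 = 46316174427035658925363 + 6081611647722756602886√58

19603 2574
768555217 100916244
30131975818099 3956522259690
1181354243155834177 155119411612489896
46316174427035658925363 6081611647722756602886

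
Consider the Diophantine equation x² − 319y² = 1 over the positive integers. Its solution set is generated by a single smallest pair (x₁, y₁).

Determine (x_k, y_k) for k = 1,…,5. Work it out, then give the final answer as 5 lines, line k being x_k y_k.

d=319: √d = [17; 1,6,5,1,4,…,6,1,34] (ℓ=14, even), read p_13/q_13
k=0  a_k=17  p_k/q_k = 17/1
…
k=2  a_k=6  p_k/q_k = 125/7
k=3  a_k=5  p_k/q_k = 643/36
k=4  a_k=1  p_k/q_k = 768/43
…
k=6  a_k=3  p_k/q_k = 11913/667
k=7  a_k=1  p_k/q_k = 15628/875
k=8  a_k=3  p_k/q_k = 58797/3292
k=9  a_k=4  p_k/q_k = 250816/14043
k=10  a_k=1  p_k/q_k = 309613/17335
k=11  a_k=5  p_k/q_k = 1798881/100718
k=12  a_k=6  p_k/q_k = 11102899/621643
k=13  a_k=1  p_k/q_k = 12901780/722361
→ (12901780, 722361).  Check: 12901780²=166455927168400, 319·722361²=166455927168399, difference 1.
k=2:  x_2 = 12901780·12901780+319·722361·722361 = 332911854336799,  y_2 = 12901780·722361+722361·12901780 = 18639485405160
k=3:  x_3 = 12901780·332911854336799+319·722361·18639485405160 = 8590311008090840302660,  y_3 = 12901780·18639485405160+722361·332911854336799 = 480965080021169647239
k=4:  x_4 = 12901780·8590311008090840302660+319·722361·480965080021169647239 = 221660605515932150288251132801,  y_4 = 12901780·480965080021169647239+722361·8590311008090840302660 = 12410611300231033623224965680
k=5:  x_5 = 12901780·221660605515932150288251132801+319·722361·12410611300231033623224965680 = 5719632734066677605580897309458268900,  y_5 = 12901780·12410611300231033623224965680+722361·221660605515932150288251132801 = 320237953322189008993822774252173561

12901780 722361
332911854336799 18639485405160
8590311008090840302660 480965080021169647239
221660605515932150288251132801 12410611300231033623224965680
5719632734066677605580897309458268900 320237953322189008993822774252173561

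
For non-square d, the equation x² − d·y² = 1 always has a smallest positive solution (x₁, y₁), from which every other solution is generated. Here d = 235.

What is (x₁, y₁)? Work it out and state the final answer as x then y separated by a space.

√235 = [15; 3,30, …], period ℓ=2 (even) → k=1
k=0  a_k=15  p_k/q_k = 15/1
k=1  a_k=3  p_k/q_k = 46/3
→ (46, 3).  Check: 46²=2116, 235·3²=2115, difference 1.

46 3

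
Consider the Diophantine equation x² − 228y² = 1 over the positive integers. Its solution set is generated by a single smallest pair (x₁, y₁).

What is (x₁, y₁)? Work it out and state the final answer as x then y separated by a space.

[15; 10,30] for √228; ℓ=2 ⇒ convergent index 1
i=0: a=15 ⇒ p=15, q=1
i=1: a=10 ⇒ p=151, q=10
→ (151, 10).  Check: 151²=22801, 228·10²=22800, difference 1.

151 10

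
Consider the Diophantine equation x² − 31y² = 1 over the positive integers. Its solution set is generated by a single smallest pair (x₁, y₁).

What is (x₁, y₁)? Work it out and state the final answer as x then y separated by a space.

[5; 1,1,3,5,3,1,1,10] for √31; ℓ=8 ⇒ convergent index 7
i=0: a=5 ⇒ p=5, q=1
…
i=2: a=1 ⇒ p=11, q=2
i=3: a=3 ⇒ p=39, q=7
i=4: a=5 ⇒ p=206, q=37
i=5: a=3 ⇒ p=657, q=118
i=6: a=1 ⇒ p=863, q=155
i=7: a=1 ⇒ p=1520, q=273
→ (1520, 273).  Check: 1520²=2310400, 31·273²=2310399, difference 1.

1520 273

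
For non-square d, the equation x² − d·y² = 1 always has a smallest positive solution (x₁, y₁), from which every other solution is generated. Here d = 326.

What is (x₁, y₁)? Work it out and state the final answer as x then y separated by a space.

√326 → a₀=18, period (18,36); ℓ=2 even so k=1
step 0: (18, 1)  from 18·(1,0) + (0,1)
step 1: (325, 18)  from 18·(18,1) + (1,0)
→ (325, 18).  Check: 325²=105625, 326·18²=105624, difference 1.

325 18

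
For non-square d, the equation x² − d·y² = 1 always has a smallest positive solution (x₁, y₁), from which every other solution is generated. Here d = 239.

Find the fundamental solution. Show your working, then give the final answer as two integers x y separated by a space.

√239 → a₀=15, period (2,5,1,2,4,15,4,2,1,5,2,30); ℓ=12 even so k=11
a_0=15:  p_0=15·1+0=15,  q_0=15·0+1=1
…
a_9=1:  p_9=1·346141+154117=500258,  q_9=1·22390+9969=32359
a_10=5:  p_10=5·500258+346141=2847431,  q_10=5·32359+22390=184185
a_11=2:  p_11=2·2847431+500258=6195120,  q_11=2·184185+32359=400729
→ (6195120, 400729).  Check: 6195120²=38379511814400, 239·400729²=38379511814399, difference 1.

6195120 400729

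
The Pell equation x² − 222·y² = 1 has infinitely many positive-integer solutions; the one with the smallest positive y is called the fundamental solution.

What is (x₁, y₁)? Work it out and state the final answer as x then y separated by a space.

149 10

d=222: √d = [14; 1,8,1,28] (ℓ=4, even), read p_3/q_3
i=0: a=14 ⇒ p=14, q=1
i=1: a=1 ⇒ p=15, q=1
i=2: a=8 ⇒ p=134, q=9
i=3: a=1 ⇒ p=149, q=10
→ (149, 10).  Check: 149²=22201, 222·10²=22200, difference 1.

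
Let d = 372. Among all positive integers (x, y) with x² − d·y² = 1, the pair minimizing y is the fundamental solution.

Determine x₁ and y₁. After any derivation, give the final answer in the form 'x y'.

√372 = [19; 3,2,12,2,3,38, …], period ℓ=6 (even) → k=5
a_0=19:  p_0=19·1+0=19,  q_0=19·0+1=1
a_1=3:  p_1=3·19+1=58,  q_1=3·1+0=3
…
a_4=2:  p_4=2·1678+135=3491,  q_4=2·87+7=181
a_5=3:  p_5=3·3491+1678=12151,  q_5=3·181+87=630
→ (12151, 630).  Check: 12151²=147646801, 372·630²=147646800, difference 1.

12151 630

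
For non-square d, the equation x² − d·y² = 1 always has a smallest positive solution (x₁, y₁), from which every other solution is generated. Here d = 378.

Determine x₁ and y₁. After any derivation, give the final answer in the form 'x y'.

8749 450

[19; 2,3,1,4,1,3,2,38] for √378; ℓ=8 ⇒ convergent index 7
i=0: a=19 ⇒ p=19, q=1
i=1: a=2 ⇒ p=39, q=2
i=2: a=3 ⇒ p=136, q=7
i=3: a=1 ⇒ p=175, q=9
i=4: a=4 ⇒ p=836, q=43
i=5: a=1 ⇒ p=1011, q=52
i=6: a=3 ⇒ p=3869, q=199
i=7: a=2 ⇒ p=8749, q=450
fundamental: x₁=8749, y₁=450  (since 76545001 − 378·202500 = 1)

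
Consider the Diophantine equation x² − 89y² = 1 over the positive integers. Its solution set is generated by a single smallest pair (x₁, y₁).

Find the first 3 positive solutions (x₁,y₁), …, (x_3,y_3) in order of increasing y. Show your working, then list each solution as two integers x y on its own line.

500001 53000
500002000001 53000106000
500003000004500001 53000212000159000

√89 → a₀=9, period (2,3,3,2,18); ℓ=5 odd so k=9
a_0=9:  p_0=9·1+0=9,  q_0=9·0+1=1
a_1=2:  p_1=2·9+1=19,  q_1=2·1+0=2
a_2=3:  p_2=3·19+9=66,  q_2=3·2+1=7
a_3=3:  p_3=3·66+19=217,  q_3=3·7+2=23
a_4=2:  p_4=2·217+66=500,  q_4=2·23+7=53
…
a_6=2:  p_6=2·9217+500=18934,  q_6=2·977+53=2007
a_7=3:  p_7=3·18934+9217=66019,  q_7=3·2007+977=6998
a_8=3:  p_8=3·66019+18934=216991,  q_8=3·6998+2007=23001
a_9=2:  p_9=2·216991+66019=500001,  q_9=2·23001+6998=53000
fundamental: x₁=500001, y₁=53000  (since 250001000001 − 89·2809000000 = 1)
(500001+53000√89)^2 = 500002000001 + 53000106000√89
(500001+53000√89)^3 = 500003000004500001 + 53000212000159000√89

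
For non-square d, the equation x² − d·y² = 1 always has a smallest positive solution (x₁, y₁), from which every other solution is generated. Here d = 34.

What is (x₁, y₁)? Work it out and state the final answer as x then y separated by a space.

√34 = [5; 1,4,1,10, …], period ℓ=4 (even) → k=3
i=0: a=5 ⇒ p=5, q=1
…
i=2: a=4 ⇒ p=29, q=5
i=3: a=1 ⇒ p=35, q=6
→ (35, 6).  Check: 35²=1225, 34·6²=1224, difference 1.

35 6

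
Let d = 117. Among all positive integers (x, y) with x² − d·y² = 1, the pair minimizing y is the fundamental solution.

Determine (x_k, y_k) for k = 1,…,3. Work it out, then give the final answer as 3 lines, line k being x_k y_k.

√117 = [10; 1,4,2,4,1,20, …], period ℓ=6 (even) → k=5
step 0: (10, 1)  from 10·(1,0) + (0,1)
step 1: (11, 1)  from 1·(10,1) + (1,0)
step 2: (54, 5)  from 4·(11,1) + (10,1)
…
step 4: (530, 49)  from 4·(119,11) + (54,5)
step 5: (649, 60)  from 1·(530,49) + (119,11)
fundamental: x₁=649, y₁=60  (since 421201 − 117·3600 = 1)
k=2:  x_2 = 649·649+117·60·60 = 842401,  y_2 = 649·60+60·649 = 77880
k=3:  x_3 = 649·842401+117·60·77880 = 1093435849,  y_3 = 649·77880+60·842401 = 101088180

649 60
842401 77880
1093435849 101088180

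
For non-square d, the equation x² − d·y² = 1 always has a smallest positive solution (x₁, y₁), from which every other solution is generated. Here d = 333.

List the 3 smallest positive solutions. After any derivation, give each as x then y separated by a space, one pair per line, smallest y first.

73 4
10657 584
1555849 85260

[18; 4,36] for √333; ℓ=2 ⇒ convergent index 1
i=0: a=18 ⇒ p=18, q=1
i=1: a=4 ⇒ p=73, q=4
→ (73, 4).  Check: 73²=5329, 333·4²=5328, difference 1.
(x_2, y_2) = (73·73 + 333·4·4, 73·4 + 4·73) = (10657, 584)
(x_3, y_3) = (73·10657 + 333·4·584, 73·584 + 4·10657) = (1555849, 85260)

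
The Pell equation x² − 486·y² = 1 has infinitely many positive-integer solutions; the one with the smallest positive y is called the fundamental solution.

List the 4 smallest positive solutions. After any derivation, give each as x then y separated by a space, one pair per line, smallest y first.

485 22
470449 21340
456335045 20699778
442644523201 20078763320

d=486: √d = [22; 22,44] (ℓ=2, even), read p_1/q_1
step 0: (22, 1)  from 22·(1,0) + (0,1)
step 1: (485, 22)  from 22·(22,1) + (1,0)
fundamental: x₁=485, y₁=22  (since 235225 − 486·484 = 1)
(x_2, y_2) = (485·485 + 486·22·22, 485·22 + 22·485) = (470449, 21340)
(x_3, y_3) = (485·470449 + 486·22·21340, 485·21340 + 22·470449) = (456335045, 20699778)
(x_4, y_4) = (485·456335045 + 486·22·20699778, 485·20699778 + 22·456335045) = (442644523201, 20078763320)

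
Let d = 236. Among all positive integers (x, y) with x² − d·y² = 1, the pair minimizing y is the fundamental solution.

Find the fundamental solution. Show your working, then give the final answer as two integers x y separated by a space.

561799 36570

[15; 2,1,3,5,1,6,1,5,3,1,2,30] for √236; ℓ=12 ⇒ convergent index 11
a_0=15:  p_0=15·1+0=15,  q_0=15·0+1=1
…
a_10=1:  p_10=1·154729+48806=203535,  q_10=1·10072+3177=13249
a_11=2:  p_11=2·203535+154729=561799,  q_11=2·13249+10072=36570
(x₁, y₁) = (561799, 36570);  561799² − 236·36570² = 1 ✓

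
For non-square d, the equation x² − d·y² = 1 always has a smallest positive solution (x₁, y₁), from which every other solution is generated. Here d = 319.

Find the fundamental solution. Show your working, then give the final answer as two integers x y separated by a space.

√319 = [17; 1,6,5,1,4,…,6,1,34, …], period ℓ=14 (even) → k=13
step 0: (17, 1)  from 17·(1,0) + (0,1)
step 1: (18, 1)  from 1·(17,1) + (1,0)
…
step 3: (643, 36)  from 5·(125,7) + (18,1)
…
step 5: (3715, 208)  from 4·(768,43) + (643,36)
step 6: (11913, 667)  from 3·(3715,208) + (768,43)
step 7: (15628, 875)  from 1·(11913,667) + (3715,208)
step 8: (58797, 3292)  from 3·(15628,875) + (11913,667)
step 9: (250816, 14043)  from 4·(58797,3292) + (15628,875)
step 10: (309613, 17335)  from 1·(250816,14043) + (58797,3292)
step 11: (1798881, 100718)  from 5·(309613,17335) + (250816,14043)
step 12: (11102899, 621643)  from 6·(1798881,100718) + (309613,17335)
step 13: (12901780, 722361)  from 1·(11102899,621643) + (1798881,100718)
fundamental: x₁=12901780, y₁=722361  (since 166455927168400 − 319·521805414321 = 1)

12901780 722361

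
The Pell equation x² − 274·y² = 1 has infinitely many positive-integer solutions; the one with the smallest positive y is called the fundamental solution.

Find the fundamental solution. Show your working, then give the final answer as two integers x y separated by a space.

3959299 239190

√274 → a₀=16, period (1,1,4,4,1,1,32); ℓ=7 odd so k=13
k=0  a_k=16  p_k/q_k = 16/1
k=1  a_k=1  p_k/q_k = 17/1
k=2  a_k=1  p_k/q_k = 33/2
…
k=7  a_k=32  p_k/q_k = 45802/2767
…
k=10  a_k=4  p_k/q_k = 419253/25328
k=11  a_k=4  p_k/q_k = 1770023/106931
k=12  a_k=1  p_k/q_k = 2189276/132259
k=13  a_k=1  p_k/q_k = 3959299/239190
fundamental: x₁=3959299, y₁=239190  (since 15676048571401 − 274·57211856100 = 1)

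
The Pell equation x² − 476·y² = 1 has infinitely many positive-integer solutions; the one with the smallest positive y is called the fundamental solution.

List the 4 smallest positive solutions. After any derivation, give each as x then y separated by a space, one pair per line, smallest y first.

[21; 1,4,2,10,2,4,1,42] for √476; ℓ=8 ⇒ convergent index 7
a_0=21:  p_0=21·1+0=21,  q_0=21·0+1=1
…
a_2=4:  p_2=4·22+21=109,  q_2=4·1+1=5
…
a_5=2:  p_5=2·2509+240=5258,  q_5=2·115+11=241
a_6=4:  p_6=4·5258+2509=23541,  q_6=4·241+115=1079
a_7=1:  p_7=1·23541+5258=28799,  q_7=1·1079+241=1320
fundamental: x₁=28799, y₁=1320  (since 829382401 − 476·1742400 = 1)
(28799+1320√476)^2 = 1658764801 + 76029360√476
(28799+1320√476)^3 = 95541534979199 + 4379139075960√476
(28799+1320√476)^4 = 5503001330073139201 + 252229652421114720√476

28799 1320
1658764801 76029360
95541534979199 4379139075960
5503001330073139201 252229652421114720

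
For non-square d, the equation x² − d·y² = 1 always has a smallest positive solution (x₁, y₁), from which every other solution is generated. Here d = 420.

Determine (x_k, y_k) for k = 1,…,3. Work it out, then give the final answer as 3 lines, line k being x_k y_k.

41 2
3361 164
275561 13446

√420 → a₀=20, period (2,40); ℓ=2 even so k=1
i=0: a=20 ⇒ p=20, q=1
i=1: a=2 ⇒ p=41, q=2
fundamental: x₁=41, y₁=2  (since 1681 − 420·4 = 1)
(41+2√420)^2 = 3361 + 164√420
(41+2√420)^3 = 275561 + 13446√420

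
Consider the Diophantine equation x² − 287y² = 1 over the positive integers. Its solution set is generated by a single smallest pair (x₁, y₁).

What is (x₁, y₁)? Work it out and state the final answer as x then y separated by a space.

288 17

√287 → a₀=16, period (1,15,1,32); ℓ=4 even so k=3
step 0: (16, 1)  from 16·(1,0) + (0,1)
step 1: (17, 1)  from 1·(16,1) + (1,0)
step 2: (271, 16)  from 15·(17,1) + (16,1)
step 3: (288, 17)  from 1·(271,16) + (17,1)
(x₁, y₁) = (288, 17);  288² − 287·17² = 1 ✓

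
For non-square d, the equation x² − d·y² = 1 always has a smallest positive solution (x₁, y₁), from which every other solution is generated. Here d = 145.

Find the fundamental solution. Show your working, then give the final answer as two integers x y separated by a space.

289 24

√145 = [12; 24, …], period ℓ=1 (odd) → k=1
i=0: a=12 ⇒ p=12, q=1
i=1: a=24 ⇒ p=289, q=24
→ (289, 24).  Check: 289²=83521, 145·24²=83520, difference 1.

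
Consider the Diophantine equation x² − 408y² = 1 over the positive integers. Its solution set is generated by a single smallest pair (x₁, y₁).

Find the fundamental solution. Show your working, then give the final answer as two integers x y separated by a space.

101 5

[20; 5,40] for √408; ℓ=2 ⇒ convergent index 1
k=0  a_k=20  p_k/q_k = 20/1
k=1  a_k=5  p_k/q_k = 101/5
fundamental: x₁=101, y₁=5  (since 10201 − 408·25 = 1)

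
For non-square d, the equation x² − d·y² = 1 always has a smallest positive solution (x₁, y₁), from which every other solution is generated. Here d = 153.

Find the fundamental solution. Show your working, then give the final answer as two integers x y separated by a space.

2177 176

√153 = [12; 2,1,2,2,2,1,2,24, …], period ℓ=8 (even) → k=7
step 0: (12, 1)  from 12·(1,0) + (0,1)
step 1: (25, 2)  from 2·(12,1) + (1,0)
…
step 3: (99, 8)  from 2·(37,3) + (25,2)
step 4: (235, 19)  from 2·(99,8) + (37,3)
step 5: (569, 46)  from 2·(235,19) + (99,8)
step 6: (804, 65)  from 1·(569,46) + (235,19)
step 7: (2177, 176)  from 2·(804,65) + (569,46)
fundamental: x₁=2177, y₁=176  (since 4739329 − 153·30976 = 1)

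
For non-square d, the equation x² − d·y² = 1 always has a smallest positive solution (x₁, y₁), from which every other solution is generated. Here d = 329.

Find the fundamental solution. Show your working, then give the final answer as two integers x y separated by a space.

2376415 131016

√329 → a₀=18, period (7,4,2,1,1,4,1,1,2,4,7,36); ℓ=12 even so k=11
step 0: (18, 1)  from 18·(1,0) + (0,1)
step 1: (127, 7)  from 7·(18,1) + (1,0)
…
step 5: (2884, 159)  from 1·(1705,94) + (1179,65)
step 6: (13241, 730)  from 4·(2884,159) + (1705,94)
step 7: (16125, 889)  from 1·(13241,730) + (2884,159)
step 8: (29366, 1619)  from 1·(16125,889) + (13241,730)
step 9: (74857, 4127)  from 2·(29366,1619) + (16125,889)
step 10: (328794, 18127)  from 4·(74857,4127) + (29366,1619)
step 11: (2376415, 131016)  from 7·(328794,18127) + (74857,4127)
(x₁, y₁) = (2376415, 131016);  2376415² − 329·131016² = 1 ✓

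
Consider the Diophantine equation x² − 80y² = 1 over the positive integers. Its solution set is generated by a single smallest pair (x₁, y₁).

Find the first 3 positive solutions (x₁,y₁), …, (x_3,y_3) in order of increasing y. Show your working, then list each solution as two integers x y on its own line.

d=80: √d = [8; 1,16] (ℓ=2, even), read p_1/q_1
step 0: (8, 1)  from 8·(1,0) + (0,1)
step 1: (9, 1)  from 1·(8,1) + (1,0)
(x₁, y₁) = (9, 1);  9² − 80·1² = 1 ✓
(9+1√80)^2 = 161 + 18√80
(9+1√80)^3 = 2889 + 323√80

9 1
161 18
2889 323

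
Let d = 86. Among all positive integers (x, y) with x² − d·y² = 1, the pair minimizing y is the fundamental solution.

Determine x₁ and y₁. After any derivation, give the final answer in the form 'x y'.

10405 1122

√86 = [9; 3,1,1,1,8,1,1,1,3,18, …], period ℓ=10 (even) → k=9
a_0=9:  p_0=9·1+0=9,  q_0=9·0+1=1
…
a_3=1:  p_3=1·37+28=65,  q_3=1·4+3=7
a_4=1:  p_4=1·65+37=102,  q_4=1·7+4=11
a_5=8:  p_5=8·102+65=881,  q_5=8·11+7=95
a_6=1:  p_6=1·881+102=983,  q_6=1·95+11=106
a_7=1:  p_7=1·983+881=1864,  q_7=1·106+95=201
a_8=1:  p_8=1·1864+983=2847,  q_8=1·201+106=307
a_9=3:  p_9=3·2847+1864=10405,  q_9=3·307+201=1122
→ (10405, 1122).  Check: 10405²=108264025, 86·1122²=108264024, difference 1.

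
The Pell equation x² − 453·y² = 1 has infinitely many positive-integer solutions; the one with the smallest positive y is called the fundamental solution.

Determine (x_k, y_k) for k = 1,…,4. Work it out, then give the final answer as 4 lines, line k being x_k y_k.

[21; 3,1,1,10,14,10,1,1,3,42] for √453; ℓ=10 ⇒ convergent index 9
k=0  a_k=21  p_k/q_k = 21/1
k=1  a_k=3  p_k/q_k = 64/3
…
k=3  a_k=1  p_k/q_k = 149/7
k=4  a_k=10  p_k/q_k = 1575/74
k=5  a_k=14  p_k/q_k = 22199/1043
…
k=8  a_k=1  p_k/q_k = 469329/22051
k=9  a_k=3  p_k/q_k = 1653751/77700
→ (1653751, 77700).  Check: 1653751²=2734892370001, 453·77700²=2734892370000, difference 1.
(x_2, y_2) = (1653751·1653751 + 453·77700·77700, 1653751·77700 + 77700·1653751) = (5469784740001, 256992905400)
(x_3, y_3) = (1653751·5469784740001 + 453·77700·256992905400, 1653751·256992905400 + 77700·5469784740001) = (18091323967121133751, 850004548596233100)
(x_4, y_4) = (1653751·18091323967121133751 + 453·77700·850004548596233100, 1653751·850004548596233100 + 77700·18091323967121133751) = (59837090203895614338960001, 2811391744490881177810800)

1653751 77700
5469784740001 256992905400
18091323967121133751 850004548596233100
59837090203895614338960001 2811391744490881177810800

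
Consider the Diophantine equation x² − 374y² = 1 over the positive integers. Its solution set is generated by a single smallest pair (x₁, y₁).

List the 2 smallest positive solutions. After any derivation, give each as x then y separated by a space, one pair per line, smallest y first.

d=374: √d = [19; 2,1,18,1,2,38] (ℓ=6, even), read p_5/q_5
step 0: (19, 1)  from 19·(1,0) + (0,1)
step 1: (39, 2)  from 2·(19,1) + (1,0)
step 2: (58, 3)  from 1·(39,2) + (19,1)
step 3: (1083, 56)  from 18·(58,3) + (39,2)
step 4: (1141, 59)  from 1·(1083,56) + (58,3)
step 5: (3365, 174)  from 2·(1141,59) + (1083,56)
(x₁, y₁) = (3365, 174);  3365² − 374·174² = 1 ✓
k=2:  x_2 = 3365·3365+374·174·174 = 22646449,  y_2 = 3365·174+174·3365 = 1171020

3365 174
22646449 1171020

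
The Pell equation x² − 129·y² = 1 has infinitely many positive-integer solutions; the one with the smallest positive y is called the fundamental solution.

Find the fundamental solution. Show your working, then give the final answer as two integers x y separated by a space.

√129 = [11; 2,1,3,1,6,1,3,1,2,22, …], period ℓ=10 (even) → k=9
i=0: a=11 ⇒ p=11, q=1
i=1: a=2 ⇒ p=23, q=2
…
i=4: a=1 ⇒ p=159, q=14
i=5: a=6 ⇒ p=1079, q=95
…
i=7: a=3 ⇒ p=4793, q=422
i=8: a=1 ⇒ p=6031, q=531
i=9: a=2 ⇒ p=16855, q=1484
→ (16855, 1484).  Check: 16855²=284091025, 129·1484²=284091024, difference 1.

16855 1484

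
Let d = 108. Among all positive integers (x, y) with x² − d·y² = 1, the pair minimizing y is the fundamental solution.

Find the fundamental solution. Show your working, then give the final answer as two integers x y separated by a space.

d=108: √d = [10; 2,1,1,4,1,1,2,20] (ℓ=8, even), read p_7/q_7
a_0=10:  p_0=10·1+0=10,  q_0=10·0+1=1
…
a_2=1:  p_2=1·21+10=31,  q_2=1·2+1=3
…
a_4=4:  p_4=4·52+31=239,  q_4=4·5+3=23
…
a_6=1:  p_6=1·291+239=530,  q_6=1·28+23=51
a_7=2:  p_7=2·530+291=1351,  q_7=2·51+28=130
fundamental: x₁=1351, y₁=130  (since 1825201 − 108·16900 = 1)

1351 130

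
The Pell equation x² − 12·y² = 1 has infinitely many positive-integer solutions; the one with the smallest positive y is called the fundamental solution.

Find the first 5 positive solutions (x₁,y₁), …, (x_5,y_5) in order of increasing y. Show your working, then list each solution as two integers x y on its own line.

d=12: √d = [3; 2,6] (ℓ=2, even), read p_1/q_1
i=0: a=3 ⇒ p=3, q=1
i=1: a=2 ⇒ p=7, q=2
(x₁, y₁) = (7, 2);  7² − 12·2² = 1 ✓
k=2:  x_2 = 7·7+12·2·2 = 97,  y_2 = 7·2+2·7 = 28
k=3:  x_3 = 7·97+12·2·28 = 1351,  y_3 = 7·28+2·97 = 390
k=4:  x_4 = 7·1351+12·2·390 = 18817,  y_4 = 7·390+2·1351 = 5432
k=5:  x_5 = 7·18817+12·2·5432 = 262087,  y_5 = 7·5432+2·18817 = 75658

7 2
97 28
1351 390
18817 5432
262087 75658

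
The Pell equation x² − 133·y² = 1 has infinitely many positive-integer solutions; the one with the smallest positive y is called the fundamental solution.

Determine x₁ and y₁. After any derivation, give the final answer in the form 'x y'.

d=133: √d = [11; 1,1,7,5,1,…,1,1,22] (ℓ=16, even), read p_15/q_15
i=0: a=11 ⇒ p=11, q=1
i=1: a=1 ⇒ p=12, q=1
…
i=5: a=1 ⇒ p=1061, q=92
…
i=10: a=1 ⇒ p=18948, q=1643
i=11: a=1 ⇒ p=29927, q=2595
…
i=14: a=1 ⇒ p=1378591, q=119539
i=15: a=1 ⇒ p=2588599, q=224460
→ (2588599, 224460).  Check: 2588599²=6700844782801, 133·224460²=6700844782800, difference 1.

2588599 224460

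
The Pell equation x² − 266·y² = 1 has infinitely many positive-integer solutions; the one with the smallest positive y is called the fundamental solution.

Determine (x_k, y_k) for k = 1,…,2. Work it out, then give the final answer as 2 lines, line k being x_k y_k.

√266 = [16; 3,4,3,32, …], period ℓ=4 (even) → k=3
i=0: a=16 ⇒ p=16, q=1
…
i=2: a=4 ⇒ p=212, q=13
i=3: a=3 ⇒ p=685, q=42
→ (685, 42).  Check: 685²=469225, 266·42²=469224, difference 1.
(685+42√266)^2 = 938449 + 57540√266

685 42
938449 57540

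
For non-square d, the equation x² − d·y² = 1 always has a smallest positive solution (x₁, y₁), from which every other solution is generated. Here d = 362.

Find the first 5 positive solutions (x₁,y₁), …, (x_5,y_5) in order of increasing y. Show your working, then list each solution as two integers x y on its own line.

d=362: √d = [19; 38] (ℓ=1, odd), read p_1/q_1
a_0=19:  p_0=19·1+0=19,  q_0=19·0+1=1
a_1=38:  p_1=38·19+1=723,  q_1=38·1+0=38
fundamental: x₁=723, y₁=38  (since 522729 − 362·1444 = 1)
(x_2, y_2) = (723·723 + 362·38·38, 723·38 + 38·723) = (1045457, 54948)
(x_3, y_3) = (723·1045457 + 362·38·54948, 723·54948 + 38·1045457) = (1511730099, 79454770)
(x_4, y_4) = (723·1511730099 + 362·38·79454770, 723·79454770 + 38·1511730099) = (2185960677697, 114891542472)
(x_5, y_5) = (723·2185960677697 + 362·38·114891542472, 723·114891542472 + 38·2185960677697) = (3160897628219763, 166133090959742)

723 38
1045457 54948
1511730099 79454770
2185960677697 114891542472
3160897628219763 166133090959742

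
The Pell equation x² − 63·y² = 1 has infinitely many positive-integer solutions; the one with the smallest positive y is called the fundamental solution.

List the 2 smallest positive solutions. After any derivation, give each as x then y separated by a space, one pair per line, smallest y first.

8 1
127 16

[7; 1,14] for √63; ℓ=2 ⇒ convergent index 1
a_0=7:  p_0=7·1+0=7,  q_0=7·0+1=1
a_1=1:  p_1=1·7+1=8,  q_1=1·1+0=1
→ (8, 1).  Check: 8²=64, 63·1²=63, difference 1.
(x_2, y_2) = (8·8 + 63·1·1, 8·1 + 1·8) = (127, 16)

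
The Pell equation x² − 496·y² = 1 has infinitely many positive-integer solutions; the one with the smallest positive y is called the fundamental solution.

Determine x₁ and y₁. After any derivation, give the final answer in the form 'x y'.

4620799 207480

√496 = [22; 3,1,2,4,1,…,1,3,44, …], period ℓ=16 (even) → k=15
a_0=22:  p_0=22·1+0=22,  q_0=22·0+1=1
a_1=3:  p_1=3·22+1=67,  q_1=3·1+0=3
a_2=1:  p_2=1·67+22=89,  q_2=1·3+1=4
…
a_4=4:  p_4=4·245+89=1069,  q_4=4·11+4=48
a_5=1:  p_5=1·1069+245=1314,  q_5=1·48+11=59
a_6=1:  p_6=1·1314+1069=2383,  q_6=1·59+48=107
a_7=2:  p_7=2·2383+1314=6080,  q_7=2·107+59=273
…
a_9=2:  p_9=2·14543+6080=35166,  q_9=2·653+273=1579
…
a_11=1:  p_11=1·49709+35166=84875,  q_11=1·2232+1579=3811
…
a_13=2:  p_13=2·389209+84875=863293,  q_13=2·17476+3811=38763
a_14=1:  p_14=1·863293+389209=1252502,  q_14=1·38763+17476=56239
a_15=3:  p_15=3·1252502+863293=4620799,  q_15=3·56239+38763=207480
fundamental: x₁=4620799, y₁=207480  (since 21351783398401 − 496·43047950400 = 1)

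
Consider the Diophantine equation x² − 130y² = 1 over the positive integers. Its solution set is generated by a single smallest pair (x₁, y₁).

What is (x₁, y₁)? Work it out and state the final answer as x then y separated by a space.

6499 570

d=130: √d = [11; 2,2,22] (ℓ=3, odd), read p_5/q_5
a_0=11:  p_0=11·1+0=11,  q_0=11·0+1=1
a_1=2:  p_1=2·11+1=23,  q_1=2·1+0=2
…
a_3=22:  p_3=22·57+23=1277,  q_3=22·5+2=112
a_4=2:  p_4=2·1277+57=2611,  q_4=2·112+5=229
a_5=2:  p_5=2·2611+1277=6499,  q_5=2·229+112=570
→ (6499, 570).  Check: 6499²=42237001, 130·570²=42237000, difference 1.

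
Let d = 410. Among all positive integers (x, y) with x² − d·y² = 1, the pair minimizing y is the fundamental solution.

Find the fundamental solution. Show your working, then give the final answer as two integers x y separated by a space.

[20; 4,40] for √410; ℓ=2 ⇒ convergent index 1
k=0  a_k=20  p_k/q_k = 20/1
k=1  a_k=4  p_k/q_k = 81/4
(x₁, y₁) = (81, 4);  81² − 410·4² = 1 ✓

81 4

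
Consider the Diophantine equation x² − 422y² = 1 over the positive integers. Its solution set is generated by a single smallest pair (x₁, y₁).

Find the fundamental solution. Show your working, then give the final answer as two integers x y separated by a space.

√422 → a₀=20, period (1,1,5,2,1,…,1,1,40); ℓ=14 even so k=13
step 0: (20, 1)  from 20·(1,0) + (0,1)
…
step 2: (41, 2)  from 1·(21,1) + (20,1)
step 3: (226, 11)  from 5·(41,2) + (21,1)
step 4: (493, 24)  from 2·(226,11) + (41,2)
step 5: (719, 35)  from 1·(493,24) + (226,11)
step 6: (2650, 129)  from 3·(719,35) + (493,24)
step 7: (53719, 2615)  from 20·(2650,129) + (719,35)
…
step 9: (217526, 10589)  from 1·(163807,7974) + (53719,2615)
step 10: (598859, 29152)  from 2·(217526,10589) + (163807,7974)
step 11: (3211821, 156349)  from 5·(598859,29152) + (217526,10589)
step 12: (3810680, 185501)  from 1·(3211821,156349) + (598859,29152)
step 13: (7022501, 341850)  from 1·(3810680,185501) + (3211821,156349)
(x₁, y₁) = (7022501, 341850);  7022501² − 422·341850² = 1 ✓

7022501 341850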